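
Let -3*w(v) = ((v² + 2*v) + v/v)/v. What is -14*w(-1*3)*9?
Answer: -56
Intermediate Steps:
w(v) = -(1 + v² + 2*v)/(3*v) (w(v) = -((v² + 2*v) + v/v)/(3*v) = -((v² + 2*v) + 1)/(3*v) = -(1 + v² + 2*v)/(3*v))
-14*w(-1*3)*9 = -14*(-1 - (-1*3)*(2 - 1*3))/(3*((-1*3)))*9 = -14*(-1 - 1*(-3)*(2 - 3))/(3*(-3))*9 = -14*(-1)*(-1 - 1*(-3)*(-1))/(3*3)*9 = -14*(-1)*(-1 - 3)/(3*3)*9 = -14*(-1)*(-4)/(3*3)*9 = -14*4/9*9 = -56/9*9 = -56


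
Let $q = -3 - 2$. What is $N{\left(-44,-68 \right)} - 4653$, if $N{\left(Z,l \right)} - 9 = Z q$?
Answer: $-4424$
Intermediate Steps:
$q = -5$
$N{\left(Z,l \right)} = 9 - 5 Z$ ($N{\left(Z,l \right)} = 9 + Z \left(-5\right) = 9 - 5 Z$)
$N{\left(-44,-68 \right)} - 4653 = \left(9 - -220\right) - 4653 = \left(9 + 220\right) - 4653 = 229 - 4653 = -4424$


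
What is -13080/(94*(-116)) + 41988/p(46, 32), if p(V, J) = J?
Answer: 14320491/10904 ≈ 1313.3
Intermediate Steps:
-13080/(94*(-116)) + 41988/p(46, 32) = -13080/(94*(-116)) + 41988/32 = -13080/(-10904) + 41988*(1/32) = -13080*(-1/10904) + 10497/8 = 1635/1363 + 10497/8 = 14320491/10904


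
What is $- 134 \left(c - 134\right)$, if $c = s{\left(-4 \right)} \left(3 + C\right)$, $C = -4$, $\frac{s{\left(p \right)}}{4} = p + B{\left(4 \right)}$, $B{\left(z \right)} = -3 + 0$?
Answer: $14204$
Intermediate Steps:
$B{\left(z \right)} = -3$
$s{\left(p \right)} = -12 + 4 p$ ($s{\left(p \right)} = 4 \left(p - 3\right) = 4 \left(-3 + p\right) = -12 + 4 p$)
$c = 28$ ($c = \left(-12 + 4 \left(-4\right)\right) \left(3 - 4\right) = \left(-12 - 16\right) \left(-1\right) = \left(-28\right) \left(-1\right) = 28$)
$- 134 \left(c - 134\right) = - 134 \left(28 - 134\right) = \left(-134\right) \left(-106\right) = 14204$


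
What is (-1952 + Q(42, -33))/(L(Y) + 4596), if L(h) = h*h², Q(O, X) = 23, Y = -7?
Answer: -1929/4253 ≈ -0.45356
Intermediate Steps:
L(h) = h³
(-1952 + Q(42, -33))/(L(Y) + 4596) = (-1952 + 23)/((-7)³ + 4596) = -1929/(-343 + 4596) = -1929/4253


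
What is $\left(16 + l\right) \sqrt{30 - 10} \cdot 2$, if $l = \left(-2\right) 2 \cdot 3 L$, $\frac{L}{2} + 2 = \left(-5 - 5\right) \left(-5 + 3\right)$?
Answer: $- 1664 \sqrt{5} \approx -3720.8$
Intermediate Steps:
$L = 36$ ($L = -4 + 2 \left(-5 - 5\right) \left(-5 + 3\right) = -4 + 2 \left(\left(-10\right) \left(-2\right)\right) = -4 + 2 \cdot 20 = -4 + 40 = 36$)
$l = -432$ ($l = \left(-2\right) 2 \cdot 3 \cdot 36 = \left(-4\right) 3 \cdot 36 = \left(-12\right) 36 = -432$)
$\left(16 + l\right) \sqrt{30 - 10} \cdot 2 = \left(16 - 432\right) \sqrt{30 - 10} \cdot 2 = - 416 \sqrt{20} \cdot 2 = - 416 \cdot 2 \sqrt{5} \cdot 2 = - 416 \cdot 4 \sqrt{5} = - 1664 \sqrt{5}$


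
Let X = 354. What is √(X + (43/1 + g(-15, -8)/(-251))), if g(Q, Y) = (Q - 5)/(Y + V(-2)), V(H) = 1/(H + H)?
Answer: √27236748693/8283 ≈ 19.925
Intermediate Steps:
V(H) = 1/(2*H)
g(Q, Y) = (-5 + Q)/(-¼ + Y) (g(Q, Y) = (Q - 5)/(Y + (½)/(-2)) = (-5 + Q)/(Y + (½)*(-½)) = (-5 + Q)/(Y - ¼) = (-5 + Q)/(-¼ + Y))
√(X + (43/1 + g(-15, -8)/(-251))) = √(354 + (43/1 + (4*(-5 - 15)/(-1 + 4*(-8)))/(-251))) = √(354 + (43*1 + (4*(-20)/(-1 - 32))*(-1/251))) = √(354 + (43 + (4*(-20)/(-33))*(-1/251))) = √(354 + (43 + (4*(-1/33)*(-20))*(-1/251))) = √(354 + (43 + (80/33)*(-1/251))) = √(354 + (43 - 80/8283)) = √(354 + 356089/8283) = √(3288271/8283) = √27236748693/8283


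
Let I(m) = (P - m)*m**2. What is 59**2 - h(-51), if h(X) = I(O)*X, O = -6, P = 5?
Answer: 23677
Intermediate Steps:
I(m) = m**2*(5 - m) (I(m) = (5 - m)*m**2 = m**2*(5 - m))
h(X) = 396*X (h(X) = ((-6)**2*(5 - 1*(-6)))*X = (36*(5 + 6))*X = (36*11)*X = 396*X)
59**2 - h(-51) = 59**2 - 396*(-51) = 3481 - 1*(-20196) = 3481 + 20196 = 23677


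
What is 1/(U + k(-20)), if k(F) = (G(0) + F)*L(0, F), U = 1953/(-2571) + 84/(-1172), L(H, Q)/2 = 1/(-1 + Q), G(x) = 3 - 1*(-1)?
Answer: 5273121/3651692 ≈ 1.4440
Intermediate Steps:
G(x) = 4 (G(x) = 3 + 1 = 4)
L(H, Q) = 2/(-1 + Q)
U = -208740/251101 (U = 1953*(-1/2571) + 84*(-1/1172) = -651/857 - 21/293 = -208740/251101 ≈ -0.83130)
k(F) = 2*(4 + F)/(-1 + F) (k(F) = (4 + F)*(2/(-1 + F)) = 2*(4 + F)/(-1 + F))
1/(U + k(-20)) = 1/(-208740/251101 + 2*(4 - 20)/(-1 - 20)) = 1/(-208740/251101 + 2*(-16)/(-21)) = 1/(-208740/251101 + 2*(-1/21)*(-16)) = 1/(-208740/251101 + 32/21) = 1/(3651692/5273121) = 5273121/3651692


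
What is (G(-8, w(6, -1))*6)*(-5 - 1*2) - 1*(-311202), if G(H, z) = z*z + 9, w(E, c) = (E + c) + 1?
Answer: 309312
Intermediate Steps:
w(E, c) = 1 + E + c
G(H, z) = 9 + z**2 (G(H, z) = z**2 + 9 = 9 + z**2)
(G(-8, w(6, -1))*6)*(-5 - 1*2) - 1*(-311202) = ((9 + (1 + 6 - 1)**2)*6)*(-5 - 1*2) - 1*(-311202) = ((9 + 6**2)*6)*(-5 - 2) + 311202 = ((9 + 36)*6)*(-7) + 311202 = (45*6)*(-7) + 311202 = 270*(-7) + 311202 = -1890 + 311202 = 309312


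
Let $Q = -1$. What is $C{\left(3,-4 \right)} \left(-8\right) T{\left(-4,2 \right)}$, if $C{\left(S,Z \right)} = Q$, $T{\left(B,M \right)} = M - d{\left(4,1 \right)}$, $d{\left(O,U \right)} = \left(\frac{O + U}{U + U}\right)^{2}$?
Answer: $-34$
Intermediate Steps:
$d{\left(O,U \right)} = \frac{\left(O + U\right)^{2}}{4 U^{2}}$ ($d{\left(O,U \right)} = \left(\frac{O + U}{2 U}\right)^{2} = \frac{\left(O + U\right)^{2}}{4 U^{2}}$)
$T{\left(B,M \right)} = - \frac{25}{4} + M$ ($T{\left(B,M \right)} = M - \frac{\left(4 + 1\right)^{2}}{4 \cdot 1} = M - \frac{1}{4} \cdot 1 \cdot 5^{2} = M - \frac{1}{4} \cdot 1 \cdot 25 = M - \frac{25}{4} = - \frac{25}{4} + M$)
$C{\left(S,Z \right)} = -1$
$C{\left(3,-4 \right)} \left(-8\right) T{\left(-4,2 \right)} = \left(-1\right) \left(-8\right) \left(- \frac{25}{4} + 2\right) = 8 \left(- \frac{17}{4}\right) = -34$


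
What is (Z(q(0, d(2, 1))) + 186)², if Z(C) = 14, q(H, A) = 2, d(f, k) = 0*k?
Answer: 40000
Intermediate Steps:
d(f, k) = 0
(Z(q(0, d(2, 1))) + 186)² = (14 + 186)² = 200² = 40000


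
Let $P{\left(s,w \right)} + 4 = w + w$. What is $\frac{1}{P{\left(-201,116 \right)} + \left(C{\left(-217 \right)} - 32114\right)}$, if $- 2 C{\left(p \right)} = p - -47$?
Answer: $- \frac{1}{31801} \approx -3.1446 \cdot 10^{-5}$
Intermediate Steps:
$C{\left(p \right)} = - \frac{47}{2} - \frac{p}{2}$ ($C{\left(p \right)} = - \frac{p - -47}{2} = - \frac{p + 47}{2} = - \frac{47 + p}{2} = - \frac{47}{2} - \frac{p}{2}$)
$P{\left(s,w \right)} = -4 + 2 w$ ($P{\left(s,w \right)} = -4 + \left(w + w\right) = -4 + 2 w$)
$\frac{1}{P{\left(-201,116 \right)} + \left(C{\left(-217 \right)} - 32114\right)} = \frac{1}{\left(-4 + 2 \cdot 116\right) - 32029} = \frac{1}{\left(-4 + 232\right) + \left(\left(- \frac{47}{2} + \frac{217}{2}\right) - 32114\right)} = \frac{1}{228 + \left(85 - 32114\right)} = \frac{1}{228 - 32029} = \frac{1}{-31801} = - \frac{1}{31801}$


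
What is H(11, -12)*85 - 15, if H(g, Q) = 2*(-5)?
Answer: -865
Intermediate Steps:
H(g, Q) = -10
H(11, -12)*85 - 15 = -10*85 - 15 = -850 - 15 = -865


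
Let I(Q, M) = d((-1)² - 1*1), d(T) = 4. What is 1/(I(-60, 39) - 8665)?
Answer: -1/8661 ≈ -0.00011546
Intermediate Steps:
I(Q, M) = 4
1/(I(-60, 39) - 8665) = 1/(4 - 8665) = 1/(-8661) = -1/8661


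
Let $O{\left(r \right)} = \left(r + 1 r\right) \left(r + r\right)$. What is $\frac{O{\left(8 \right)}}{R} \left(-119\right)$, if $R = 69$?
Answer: $- \frac{30464}{69} \approx -441.51$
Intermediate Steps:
$O{\left(r \right)} = 4 r^{2}$ ($O{\left(r \right)} = \left(r + r\right) 2 r = 2 r 2 r = 4 r^{2}$)
$\frac{O{\left(8 \right)}}{R} \left(-119\right) = \frac{4 \cdot 8^{2}}{69} \left(-119\right) = \frac{4 \cdot 64}{69} \left(-119\right) = \frac{1}{69} \cdot 256 \left(-119\right) = \frac{256}{69} \left(-119\right) = - \frac{30464}{69}$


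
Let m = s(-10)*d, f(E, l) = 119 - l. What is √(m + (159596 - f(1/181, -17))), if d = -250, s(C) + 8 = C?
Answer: 2*√40990 ≈ 404.92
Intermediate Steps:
s(C) = -8 + C
m = 4500 (m = (-8 - 10)*(-250) = -18*(-250) = 4500)
√(m + (159596 - f(1/181, -17))) = √(4500 + (159596 - (119 - 1*(-17)))) = √(4500 + (159596 - (119 + 17))) = √(4500 + (159596 - 1*136)) = √(4500 + (159596 - 136)) = √(4500 + 159460) = √163960 = 2*√40990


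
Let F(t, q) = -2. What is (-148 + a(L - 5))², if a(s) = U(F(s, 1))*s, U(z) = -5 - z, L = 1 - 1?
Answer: 17689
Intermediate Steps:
L = 0
a(s) = -3*s (a(s) = (-5 - 1*(-2))*s = (-5 + 2)*s = -3*s)
(-148 + a(L - 5))² = (-148 - 3*(0 - 5))² = (-148 - 3*(-5))² = (-148 + 15)² = (-133)² = 17689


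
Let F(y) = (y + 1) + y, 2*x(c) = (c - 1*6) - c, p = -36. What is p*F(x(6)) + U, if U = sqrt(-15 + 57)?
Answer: 180 + sqrt(42) ≈ 186.48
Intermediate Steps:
U = sqrt(42) ≈ 6.4807
x(c) = -3 (x(c) = ((c - 1*6) - c)/2 = ((c - 6) - c)/2 = ((-6 + c) - c)/2 = (1/2)*(-6) = -3)
F(y) = 1 + 2*y (F(y) = (1 + y) + y = 1 + 2*y)
p*F(x(6)) + U = -36*(1 + 2*(-3)) + sqrt(42) = -36*(1 - 6) + sqrt(42) = -36*(-5) + sqrt(42) = 180 + sqrt(42)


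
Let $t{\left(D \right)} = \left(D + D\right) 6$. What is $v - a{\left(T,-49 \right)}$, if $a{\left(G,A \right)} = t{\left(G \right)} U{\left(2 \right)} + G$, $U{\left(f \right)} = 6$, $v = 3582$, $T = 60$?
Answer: $-798$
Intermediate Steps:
$t{\left(D \right)} = 12 D$ ($t{\left(D \right)} = 2 D 6 = 12 D$)
$a{\left(G,A \right)} = 73 G$ ($a{\left(G,A \right)} = 12 G 6 + G = 72 G + G = 73 G$)
$v - a{\left(T,-49 \right)} = 3582 - 73 \cdot 60 = 3582 - 4380 = -798$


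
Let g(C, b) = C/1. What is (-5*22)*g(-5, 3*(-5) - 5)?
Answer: 550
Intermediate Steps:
g(C, b) = C (g(C, b) = C*1 = C)
(-5*22)*g(-5, 3*(-5) - 5) = -5*22*(-5) = -110*(-5) = 550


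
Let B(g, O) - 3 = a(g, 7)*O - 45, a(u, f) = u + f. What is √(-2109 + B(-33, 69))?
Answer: I*√3945 ≈ 62.809*I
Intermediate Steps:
a(u, f) = f + u
B(g, O) = -42 + O*(7 + g) (B(g, O) = 3 + ((7 + g)*O - 45) = 3 + (O*(7 + g) - 45) = 3 + (-45 + O*(7 + g)) = -42 + O*(7 + g))
√(-2109 + B(-33, 69)) = √(-2109 + (-42 + 69*(7 - 33))) = √(-2109 + (-42 + 69*(-26))) = √(-2109 + (-42 - 1794)) = √(-2109 - 1836) = √(-3945) = I*√3945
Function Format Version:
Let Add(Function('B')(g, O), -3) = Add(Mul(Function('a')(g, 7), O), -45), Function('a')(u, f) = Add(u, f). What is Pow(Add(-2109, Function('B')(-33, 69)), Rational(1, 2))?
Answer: Mul(I, Pow(3945, Rational(1, 2))) ≈ Mul(62.809, I)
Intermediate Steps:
Function('a')(u, f) = Add(f, u)
Function('B')(g, O) = Add(-42, Mul(O, Add(7, g))) (Function('B')(g, O) = Add(3, Add(Mul(Add(7, g), O), -45)) = Add(3, Add(Mul(O, Add(7, g)), -45)) = Add(3, Add(-45, Mul(O, Add(7, g)))) = Add(-42, Mul(O, Add(7, g))))
Pow(Add(-2109, Function('B')(-33, 69)), Rational(1, 2)) = Pow(Add(-2109, Add(-42, Mul(69, Add(7, -33)))), Rational(1, 2)) = Pow(Add(-2109, Add(-42, Mul(69, -26))), Rational(1, 2)) = Pow(Add(-2109, Add(-42, -1794)), Rational(1, 2)) = Pow(Add(-2109, -1836), Rational(1, 2)) = Pow(-3945, Rational(1, 2)) = Mul(I, Pow(3945, Rational(1, 2)))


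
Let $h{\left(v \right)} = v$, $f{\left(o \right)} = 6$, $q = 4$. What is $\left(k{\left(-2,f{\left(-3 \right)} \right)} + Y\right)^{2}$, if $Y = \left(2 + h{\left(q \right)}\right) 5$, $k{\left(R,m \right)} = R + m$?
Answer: $1156$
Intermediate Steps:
$Y = 30$ ($Y = \left(2 + 4\right) 5 = 6 \cdot 5 = 30$)
$\left(k{\left(-2,f{\left(-3 \right)} \right)} + Y\right)^{2} = \left(\left(-2 + 6\right) + 30\right)^{2} = \left(4 + 30\right)^{2} = 34^{2} = 1156$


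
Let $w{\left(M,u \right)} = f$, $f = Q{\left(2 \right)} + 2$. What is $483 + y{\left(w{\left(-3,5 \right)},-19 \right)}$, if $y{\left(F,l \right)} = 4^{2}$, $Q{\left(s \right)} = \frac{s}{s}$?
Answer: $499$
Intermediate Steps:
$Q{\left(s \right)} = 1$
$f = 3$ ($f = 1 + 2 = 3$)
$w{\left(M,u \right)} = 3$
$y{\left(F,l \right)} = 16$
$483 + y{\left(w{\left(-3,5 \right)},-19 \right)} = 483 + 16 = 499$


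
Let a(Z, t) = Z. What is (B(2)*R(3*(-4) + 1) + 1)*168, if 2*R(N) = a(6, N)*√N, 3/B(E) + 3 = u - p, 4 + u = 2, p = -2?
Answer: 168 - 504*I*√11 ≈ 168.0 - 1671.6*I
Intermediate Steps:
u = -2 (u = -4 + 2 = -2)
B(E) = -1 (B(E) = 3/(-3 + (-2 - 1*(-2))) = 3/(-3 + (-2 + 2)) = 3/(-3 + 0) = 3/(-3) = 3*(-⅓) = -1)
R(N) = 3*√N (R(N) = (6*√N)/2 = 3*√N)
(B(2)*R(3*(-4) + 1) + 1)*168 = (-3*√(3*(-4) + 1) + 1)*168 = (-3*√(-12 + 1) + 1)*168 = (-3*√(-11) + 1)*168 = (-3*I*√11 + 1)*168 = (1 - 3*I*√11)*168 = 168 - 504*I*√11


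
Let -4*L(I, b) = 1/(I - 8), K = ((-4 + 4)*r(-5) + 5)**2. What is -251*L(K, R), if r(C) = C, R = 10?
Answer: 251/68 ≈ 3.6912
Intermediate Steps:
K = 25 (K = ((-4 + 4)*(-5) + 5)**2 = (0*(-5) + 5)**2 = (0 + 5)**2 = 5**2 = 25)
L(I, b) = -1/(4*(-8 + I)) (L(I, b) = -1/(4*(I - 8)) = -1/(4*(-8 + I)))
-251*L(K, R) = -(-251)/(-32 + 4*25) = -(-251)/(-32 + 100) = -(-251)/68 = -251*(-1/68) = 251/68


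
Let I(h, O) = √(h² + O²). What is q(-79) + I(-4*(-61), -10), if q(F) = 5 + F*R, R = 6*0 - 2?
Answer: 163 + 2*√14909 ≈ 407.21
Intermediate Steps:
R = -2 (R = 0 - 2 = -2)
q(F) = 5 - 2*F (q(F) = 5 + F*(-2) = 5 - 2*F)
I(h, O) = √(O² + h²)
q(-79) + I(-4*(-61), -10) = (5 - 2*(-79)) + √((-10)² + (-4*(-61))²) = (5 + 158) + √(100 + 244²) = 163 + √(100 + 59536) = 163 + √59636 = 163 + 2*√14909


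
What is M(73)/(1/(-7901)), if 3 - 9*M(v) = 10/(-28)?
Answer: -371347/126 ≈ -2947.2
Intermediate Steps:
M(v) = 47/126 (M(v) = ⅓ - 10/(9*(-28)) = ⅓ - 10*(-1)/(9*28) = ⅓ - ⅑*(-5/14) = ⅓ + 5/126 = 47/126)
M(73)/(1/(-7901)) = 47/(126*(1/(-7901))) = 47/(126*(-1/7901)) = (47/126)*(-7901) = -371347/126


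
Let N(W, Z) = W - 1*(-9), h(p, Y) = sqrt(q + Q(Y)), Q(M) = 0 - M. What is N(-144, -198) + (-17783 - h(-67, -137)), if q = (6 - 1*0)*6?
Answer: -17918 - sqrt(173) ≈ -17931.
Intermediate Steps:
q = 36 (q = (6 + 0)*6 = 6*6 = 36)
Q(M) = -M
h(p, Y) = sqrt(36 - Y)
N(W, Z) = 9 + W (N(W, Z) = W + 9 = 9 + W)
N(-144, -198) + (-17783 - h(-67, -137)) = (9 - 144) + (-17783 - sqrt(36 - 1*(-137))) = -135 + (-17783 - sqrt(36 + 137)) = -135 + (-17783 - sqrt(173)) = -17918 - sqrt(173)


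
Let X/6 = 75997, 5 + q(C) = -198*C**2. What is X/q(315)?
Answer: -455982/19646555 ≈ -0.023209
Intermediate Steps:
q(C) = -5 - 198*C**2
X = 455982 (X = 6*75997 = 455982)
X/q(315) = 455982/(-5 - 198*315**2) = 455982/(-5 - 198*99225) = 455982/(-5 - 19646550) = 455982/(-19646555) = 455982*(-1/19646555) = -455982/19646555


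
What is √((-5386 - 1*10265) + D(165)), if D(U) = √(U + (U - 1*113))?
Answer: √(-15651 + √217) ≈ 125.05*I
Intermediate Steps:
D(U) = √(-113 + 2*U) (D(U) = √(U + (U - 113)) = √(U + (-113 + U)) = √(-113 + 2*U))
√((-5386 - 1*10265) + D(165)) = √((-5386 - 1*10265) + √(-113 + 2*165)) = √((-5386 - 10265) + √(-113 + 330)) = √(-15651 + √217)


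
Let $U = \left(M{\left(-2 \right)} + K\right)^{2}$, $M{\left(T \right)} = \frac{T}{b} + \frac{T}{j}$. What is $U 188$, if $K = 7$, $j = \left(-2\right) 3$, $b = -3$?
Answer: $12032$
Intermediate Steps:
$j = -6$
$M{\left(T \right)} = - \frac{T}{2}$ ($M{\left(T \right)} = \frac{T}{-3} + \frac{T}{-6} = T \left(- \frac{1}{3}\right) + T \left(- \frac{1}{6}\right) = - \frac{T}{3} - \frac{T}{6} = - \frac{T}{2}$)
$U = 64$ ($U = \left(\left(- \frac{1}{2}\right) \left(-2\right) + 7\right)^{2} = \left(1 + 7\right)^{2} = 8^{2} = 64$)
$U 188 = 64 \cdot 188 = 12032$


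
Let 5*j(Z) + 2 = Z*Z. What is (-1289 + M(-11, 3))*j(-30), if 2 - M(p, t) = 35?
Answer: -1187156/5 ≈ -2.3743e+5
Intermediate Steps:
M(p, t) = -33 (M(p, t) = 2 - 1*35 = 2 - 35 = -33)
j(Z) = -2/5 + Z**2/5 (j(Z) = -2/5 + (Z*Z)/5 = -2/5 + Z**2/5)
(-1289 + M(-11, 3))*j(-30) = (-1289 - 33)*(-2/5 + (1/5)*(-30)**2) = -1322*(-2/5 + (1/5)*900) = -1322*(-2/5 + 180) = -1322*898/5 = -1187156/5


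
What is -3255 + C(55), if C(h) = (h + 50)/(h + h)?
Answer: -71589/22 ≈ -3254.0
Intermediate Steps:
C(h) = (50 + h)/(2*h) (C(h) = (50 + h)/((2*h)) = (50 + h)*(1/(2*h)) = (50 + h)/(2*h))
-3255 + C(55) = -3255 + (½)*(50 + 55)/55 = -3255 + (½)*(1/55)*105 = -3255 + 21/22 = -71589/22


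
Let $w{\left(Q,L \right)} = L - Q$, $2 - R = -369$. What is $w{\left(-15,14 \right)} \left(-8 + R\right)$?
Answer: $10527$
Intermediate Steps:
$R = 371$ ($R = 2 - -369 = 2 + 369 = 371$)
$w{\left(-15,14 \right)} \left(-8 + R\right) = \left(14 - -15\right) \left(-8 + 371\right) = \left(14 + 15\right) 363 = 29 \cdot 363 = 10527$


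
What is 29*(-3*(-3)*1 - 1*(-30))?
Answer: 1131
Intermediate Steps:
29*(-3*(-3)*1 - 1*(-30)) = 29*(9*1 + 30) = 29*(9 + 30) = 29*39 = 1131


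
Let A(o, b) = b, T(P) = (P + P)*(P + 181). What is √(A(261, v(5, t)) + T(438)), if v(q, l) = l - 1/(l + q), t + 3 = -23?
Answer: √239118159/21 ≈ 736.35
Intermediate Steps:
t = -26 (t = -3 - 23 = -26)
T(P) = 2*P*(181 + P) (T(P) = (2*P)*(181 + P) = 2*P*(181 + P))
√(A(261, v(5, t)) + T(438)) = √((-1 + (-26)² - 26*5)/(-26 + 5) + 2*438*(181 + 438)) = √((-1 + 676 - 130)/(-21) + 2*438*619) = √(-1/21*545 + 542244) = √(-545/21 + 542244) = √(11386579/21) = √239118159/21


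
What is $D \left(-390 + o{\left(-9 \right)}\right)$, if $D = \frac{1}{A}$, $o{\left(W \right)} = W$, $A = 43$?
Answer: $- \frac{399}{43} \approx -9.2791$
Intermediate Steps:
$D = \frac{1}{43} \approx 0.023256$
$D \left(-390 + o{\left(-9 \right)}\right) = \frac{-390 - 9}{43} = \frac{1}{43} \left(-399\right) = - \frac{399}{43}$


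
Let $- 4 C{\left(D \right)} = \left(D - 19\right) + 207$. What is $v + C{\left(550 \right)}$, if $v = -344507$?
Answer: $- \frac{689383}{2} \approx -3.4469 \cdot 10^{5}$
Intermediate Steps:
$C{\left(D \right)} = -47 - \frac{D}{4}$ ($C{\left(D \right)} = - \frac{\left(D - 19\right) + 207}{4} = - \frac{\left(-19 + D\right) + 207}{4} = - \frac{188 + D}{4} = -47 - \frac{D}{4}$)
$v + C{\left(550 \right)} = -344507 - \frac{369}{2} = - \frac{689383}{2}$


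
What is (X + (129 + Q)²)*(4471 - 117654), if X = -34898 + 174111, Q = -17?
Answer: -17176312531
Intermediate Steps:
X = 139213
(X + (129 + Q)²)*(4471 - 117654) = (139213 + (129 - 17)²)*(4471 - 117654) = (139213 + 112²)*(-113183) = (139213 + 12544)*(-113183) = 151757*(-113183) = -17176312531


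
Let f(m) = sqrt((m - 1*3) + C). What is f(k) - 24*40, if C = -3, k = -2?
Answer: -960 + 2*I*sqrt(2) ≈ -960.0 + 2.8284*I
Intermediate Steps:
f(m) = sqrt(-6 + m) (f(m) = sqrt((m - 1*3) - 3) = sqrt((m - 3) - 3) = sqrt((-3 + m) - 3) = sqrt(-6 + m))
f(k) - 24*40 = sqrt(-6 - 2) - 24*40 = sqrt(-8) - 960 = 2*I*sqrt(2) - 960 = -960 + 2*I*sqrt(2)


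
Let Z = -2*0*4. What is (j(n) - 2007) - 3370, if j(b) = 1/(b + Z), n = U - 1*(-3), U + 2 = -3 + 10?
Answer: -43015/8 ≈ -5376.9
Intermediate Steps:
U = 5 (U = -2 + (-3 + 10) = -2 + 7 = 5)
Z = 0 (Z = 0*4 = 0)
n = 8 (n = 5 - 1*(-3) = 5 + 3 = 8)
j(b) = 1/b (j(b) = 1/(b + 0) = 1/b)
(j(n) - 2007) - 3370 = (1/8 - 2007) - 3370 = (⅛ - 2007) - 3370 = -16055/8 - 3370 = -43015/8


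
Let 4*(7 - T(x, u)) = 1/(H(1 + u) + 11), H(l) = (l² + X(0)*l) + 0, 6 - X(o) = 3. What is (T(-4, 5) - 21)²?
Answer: 13256881/67600 ≈ 196.11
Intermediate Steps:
X(o) = 3 (X(o) = 6 - 1*3 = 6 - 3 = 3)
H(l) = l² + 3*l (H(l) = (l² + 3*l) + 0 = l² + 3*l)
T(x, u) = 7 - 1/(4*(11 + (1 + u)*(4 + u))) (T(x, u) = 7 - 1/(4*((1 + u)*(3 + (1 + u)) + 11)) = 7 - 1/(4*((1 + u)*(4 + u) + 11)) = 7 - 1/(4*(11 + (1 + u)*(4 + u))))
(T(-4, 5) - 21)² = ((307 + 28*(1 + 5)*(4 + 5))/(4*(11 + (1 + 5)*(4 + 5))) - 21)² = ((307 + 28*6*9)/(4*(11 + 6*9)) - 21)² = ((307 + 1512)/(4*(11 + 54)) - 21)² = ((¼)*1819/65 - 21)² = ((¼)*(1/65)*1819 - 21)² = (1819/260 - 21)² = (-3641/260)² = 13256881/67600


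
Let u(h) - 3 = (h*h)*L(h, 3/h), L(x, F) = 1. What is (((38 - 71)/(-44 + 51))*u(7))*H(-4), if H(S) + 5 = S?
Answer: 15444/7 ≈ 2206.3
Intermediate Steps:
H(S) = -5 + S
u(h) = 3 + h**2 (u(h) = 3 + (h*h)*1 = 3 + h**2*1 = 3 + h**2)
(((38 - 71)/(-44 + 51))*u(7))*H(-4) = (((38 - 71)/(-44 + 51))*(3 + 7**2))*(-5 - 4) = ((-33/7)*(3 + 49))*(-9) = (-33*1/7*52)*(-9) = -33/7*52*(-9) = -1716/7*(-9) = 15444/7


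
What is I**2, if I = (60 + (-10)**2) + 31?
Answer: 36481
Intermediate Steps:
I = 191 (I = (60 + 100) + 31 = 160 + 31 = 191)
I**2 = 191**2 = 36481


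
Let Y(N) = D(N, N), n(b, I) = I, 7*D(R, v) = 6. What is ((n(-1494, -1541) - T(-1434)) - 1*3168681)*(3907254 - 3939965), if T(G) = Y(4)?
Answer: 103701159880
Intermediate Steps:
D(R, v) = 6/7 (D(R, v) = (⅐)*6 = 6/7)
Y(N) = 6/7
T(G) = 6/7
((n(-1494, -1541) - T(-1434)) - 1*3168681)*(3907254 - 3939965) = ((-1541 - 1*6/7) - 1*3168681)*(3907254 - 3939965) = ((-1541 - 6/7) - 3168681)*(-32711) = (-10793/7 - 3168681)*(-32711) = -22191560/7*(-32711) = 103701159880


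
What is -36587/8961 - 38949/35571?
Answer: -550152722/106250577 ≈ -5.1779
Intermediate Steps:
-36587/8961 - 38949/35571 = -36587*1/8961 - 38949*1/35571 = -36587/8961 - 12983/11857 = -550152722/106250577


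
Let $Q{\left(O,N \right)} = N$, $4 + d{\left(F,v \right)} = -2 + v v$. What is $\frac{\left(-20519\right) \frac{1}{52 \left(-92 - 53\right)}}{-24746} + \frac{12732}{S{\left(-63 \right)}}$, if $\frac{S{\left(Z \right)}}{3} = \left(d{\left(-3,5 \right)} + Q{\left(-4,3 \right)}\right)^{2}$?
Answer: $\frac{197964032441}{22576765640} \approx 8.7685$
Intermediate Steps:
$d{\left(F,v \right)} = -6 + v^{2}$ ($d{\left(F,v \right)} = -4 + \left(-2 + v v\right) = -4 + \left(-2 + v^{2}\right) = -6 + v^{2}$)
$S{\left(Z \right)} = 1452$ ($S{\left(Z \right)} = 3 \left(\left(-6 + 5^{2}\right) + 3\right)^{2} = 3 \left(\left(-6 + 25\right) + 3\right)^{2} = 3 \left(19 + 3\right)^{2} = 3 \cdot 22^{2} = 3 \cdot 484 = 1452$)
$\frac{\left(-20519\right) \frac{1}{52 \left(-92 - 53\right)}}{-24746} + \frac{12732}{S{\left(-63 \right)}} = \frac{\left(-20519\right) \frac{1}{52 \left(-92 - 53\right)}}{-24746} + \frac{12732}{1452} = - \frac{20519}{52 \left(-145\right)} \left(- \frac{1}{24746}\right) + 12732 \cdot \frac{1}{1452} = - \frac{20519}{-7540} \left(- \frac{1}{24746}\right) + \frac{1061}{121} = \left(-20519\right) \left(- \frac{1}{7540}\right) \left(- \frac{1}{24746}\right) + \frac{1061}{121} = \frac{20519}{7540} \left(- \frac{1}{24746}\right) + \frac{1061}{121} = - \frac{20519}{186584840} + \frac{1061}{121} = \frac{197964032441}{22576765640}$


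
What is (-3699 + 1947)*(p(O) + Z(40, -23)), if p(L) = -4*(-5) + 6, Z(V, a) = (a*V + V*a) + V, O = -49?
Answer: 3108048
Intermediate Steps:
Z(V, a) = V + 2*V*a (Z(V, a) = (V*a + V*a) + V = 2*V*a + V = V + 2*V*a)
p(L) = 26 (p(L) = 20 + 6 = 26)
(-3699 + 1947)*(p(O) + Z(40, -23)) = (-3699 + 1947)*(26 + 40*(1 + 2*(-23))) = -1752*(26 + 40*(1 - 46)) = -1752*(26 + 40*(-45)) = -1752*(26 - 1800) = -1752*(-1774) = 3108048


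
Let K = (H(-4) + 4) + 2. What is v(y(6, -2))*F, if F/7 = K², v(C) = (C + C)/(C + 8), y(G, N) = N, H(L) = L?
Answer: -56/3 ≈ -18.667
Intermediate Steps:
v(C) = 2*C/(8 + C) (v(C) = (2*C)/(8 + C) = 2*C/(8 + C))
K = 2 (K = (-4 + 4) + 2 = 0 + 2 = 2)
F = 28 (F = 7*2² = 7*4 = 28)
v(y(6, -2))*F = (2*(-2)/(8 - 2))*28 = (2*(-2)/6)*28 = (2*(-2)*(⅙))*28 = -⅔*28 = -56/3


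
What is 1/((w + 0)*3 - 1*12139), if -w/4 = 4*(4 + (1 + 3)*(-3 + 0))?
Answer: -1/11755 ≈ -8.5070e-5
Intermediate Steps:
w = 128 (w = -16*(4 + (1 + 3)*(-3 + 0)) = -16*(4 + 4*(-3)) = -16*(4 - 12) = -16*(-8) = -4*(-32) = 128)
1/((w + 0)*3 - 1*12139) = 1/((128 + 0)*3 - 1*12139) = 1/(128*3 - 12139) = 1/(384 - 12139) = 1/(-11755) = -1/11755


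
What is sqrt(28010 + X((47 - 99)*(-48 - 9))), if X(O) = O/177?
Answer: sqrt(97561102)/59 ≈ 167.41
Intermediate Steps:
X(O) = O/177 (X(O) = O*(1/177) = O/177)
sqrt(28010 + X((47 - 99)*(-48 - 9))) = sqrt(28010 + ((47 - 99)*(-48 - 9))/177) = sqrt(28010 + (-52*(-57))/177) = sqrt(28010 + (1/177)*2964) = sqrt(28010 + 988/59) = sqrt(1653578/59) = sqrt(97561102)/59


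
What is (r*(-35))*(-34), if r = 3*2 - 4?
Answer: 2380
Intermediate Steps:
r = 2 (r = 6 - 4 = 2)
(r*(-35))*(-34) = (2*(-35))*(-34) = -70*(-34) = 2380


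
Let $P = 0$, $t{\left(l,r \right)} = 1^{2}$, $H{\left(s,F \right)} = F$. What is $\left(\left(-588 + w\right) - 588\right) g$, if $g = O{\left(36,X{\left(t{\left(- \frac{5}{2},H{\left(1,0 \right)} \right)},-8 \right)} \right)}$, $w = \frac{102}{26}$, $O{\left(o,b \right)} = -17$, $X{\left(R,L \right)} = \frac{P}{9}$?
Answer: $\frac{259029}{13} \approx 19925.0$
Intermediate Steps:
$t{\left(l,r \right)} = 1$
$X{\left(R,L \right)} = 0$ ($X{\left(R,L \right)} = \frac{0}{9} = 0 \cdot \frac{1}{9} = 0$)
$w = \frac{51}{13}$ ($w = 102 \cdot \frac{1}{26} = \frac{51}{13} \approx 3.9231$)
$g = -17$
$\left(\left(-588 + w\right) - 588\right) g = \left(\left(-588 + \frac{51}{13}\right) - 588\right) \left(-17\right) = \left(- \frac{7593}{13} - 588\right) \left(-17\right) = \left(- \frac{15237}{13}\right) \left(-17\right) = \frac{259029}{13}$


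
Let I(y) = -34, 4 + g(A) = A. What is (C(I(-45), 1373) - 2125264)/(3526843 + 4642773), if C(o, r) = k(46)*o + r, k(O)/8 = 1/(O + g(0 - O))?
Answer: -163371/628432 ≈ -0.25997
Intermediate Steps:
g(A) = -4 + A
k(O) = -2 (k(O) = 8/(O + (-4 + (0 - O))) = 8/(O + (-4 - O)) = 8/(-4) = 8*(-¼) = -2)
C(o, r) = r - 2*o (C(o, r) = -2*o + r = r - 2*o)
(C(I(-45), 1373) - 2125264)/(3526843 + 4642773) = ((1373 - 2*(-34)) - 2125264)/(3526843 + 4642773) = ((1373 + 68) - 2125264)/8169616 = (1441 - 2125264)*(1/8169616) = -2123823*1/8169616 = -163371/628432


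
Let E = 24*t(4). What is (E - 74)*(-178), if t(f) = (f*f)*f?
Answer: -260236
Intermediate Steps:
t(f) = f³ (t(f) = f²*f = f³)
E = 1536 (E = 24*4³ = 24*64 = 1536)
(E - 74)*(-178) = (1536 - 74)*(-178) = 1462*(-178) = -260236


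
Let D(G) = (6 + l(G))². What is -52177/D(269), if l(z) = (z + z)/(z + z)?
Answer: -52177/49 ≈ -1064.8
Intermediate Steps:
l(z) = 1 (l(z) = (2*z)/((2*z)) = (2*z)*(1/(2*z)) = 1)
D(G) = 49 (D(G) = (6 + 1)² = 7² = 49)
-52177/D(269) = -52177/49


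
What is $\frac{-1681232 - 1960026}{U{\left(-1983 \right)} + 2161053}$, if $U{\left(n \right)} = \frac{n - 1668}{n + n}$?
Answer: $- \frac{4813743076}{2856913283} \approx -1.6849$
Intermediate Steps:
$U{\left(n \right)} = \frac{-1668 + n}{2 n}$
$\frac{-1681232 - 1960026}{U{\left(-1983 \right)} + 2161053} = \frac{-1681232 - 1960026}{\frac{-1668 - 1983}{2 \left(-1983\right)} + 2161053} = \frac{-1681232 - 1960026}{\frac{1}{2} \left(- \frac{1}{1983}\right) \left(-3651\right) + 2161053} = - \frac{3641258}{\frac{1217}{1322} + 2161053} = - \frac{3641258}{\frac{2856913283}{1322}} = \left(-3641258\right) \frac{1322}{2856913283} = - \frac{4813743076}{2856913283}$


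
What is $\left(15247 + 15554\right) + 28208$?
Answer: $59009$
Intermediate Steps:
$\left(15247 + 15554\right) + 28208 = 30801 + 28208 = 59009$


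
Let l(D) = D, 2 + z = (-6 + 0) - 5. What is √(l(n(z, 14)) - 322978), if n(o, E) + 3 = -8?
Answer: I*√322989 ≈ 568.32*I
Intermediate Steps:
z = -13 (z = -2 + ((-6 + 0) - 5) = -2 + (-6 - 5) = -2 - 11 = -13)
n(o, E) = -11 (n(o, E) = -3 - 8 = -11)
√(l(n(z, 14)) - 322978) = √(-11 - 322978) = √(-322989) = I*√322989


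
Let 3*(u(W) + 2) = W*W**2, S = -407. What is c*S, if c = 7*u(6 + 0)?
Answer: -199430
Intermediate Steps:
u(W) = -2 + W**3/3 (u(W) = -2 + (W*W**2)/3 = -2 + W**3/3)
c = 490 (c = 7*(-2 + (6 + 0)**3/3) = 7*(-2 + (1/3)*6**3) = 7*(-2 + (1/3)*216) = 7*(-2 + 72) = 7*70 = 490)
c*S = 490*(-407) = -199430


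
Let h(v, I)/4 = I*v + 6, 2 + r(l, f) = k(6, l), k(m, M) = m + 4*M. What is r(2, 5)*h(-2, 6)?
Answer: -288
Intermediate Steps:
r(l, f) = 4 + 4*l (r(l, f) = -2 + (6 + 4*l) = 4 + 4*l)
h(v, I) = 24 + 4*I*v (h(v, I) = 4*(I*v + 6) = 4*(6 + I*v) = 24 + 4*I*v)
r(2, 5)*h(-2, 6) = (4 + 4*2)*(24 + 4*6*(-2)) = (4 + 8)*(24 - 48) = 12*(-24) = -288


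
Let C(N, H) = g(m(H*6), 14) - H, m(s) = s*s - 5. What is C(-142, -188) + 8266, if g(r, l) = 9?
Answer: 8463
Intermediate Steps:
m(s) = -5 + s**2 (m(s) = s**2 - 5 = -5 + s**2)
C(N, H) = 9 - H
C(-142, -188) + 8266 = (9 - 1*(-188)) + 8266 = (9 + 188) + 8266 = 197 + 8266 = 8463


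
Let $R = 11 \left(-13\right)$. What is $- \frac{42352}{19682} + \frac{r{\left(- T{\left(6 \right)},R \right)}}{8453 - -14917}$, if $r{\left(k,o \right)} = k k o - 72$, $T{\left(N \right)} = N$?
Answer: $- \frac{18208438}{7666139} \approx -2.3752$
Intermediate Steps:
$R = -143$
$r{\left(k,o \right)} = -72 + o k^{2}$ ($r{\left(k,o \right)} = k^{2} o - 72 = o k^{2} - 72 = -72 + o k^{2}$)
$- \frac{42352}{19682} + \frac{r{\left(- T{\left(6 \right)},R \right)}}{8453 - -14917} = - \frac{42352}{19682} + \frac{-72 - 143 \left(\left(-1\right) 6\right)^{2}}{8453 - -14917} = \left(-42352\right) \frac{1}{19682} + \frac{-72 - 143 \left(-6\right)^{2}}{8453 + 14917} = - \frac{21176}{9841} + \frac{-72 - 5148}{23370} = - \frac{21176}{9841} + \left(-72 - 5148\right) \frac{1}{23370} = - \frac{21176}{9841} - \frac{174}{779} = - \frac{18208438}{7666139}$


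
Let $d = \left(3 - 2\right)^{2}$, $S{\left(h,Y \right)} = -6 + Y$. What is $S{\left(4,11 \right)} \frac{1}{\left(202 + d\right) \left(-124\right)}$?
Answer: $- \frac{5}{25172} \approx -0.00019863$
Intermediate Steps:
$d = 1$ ($d = 1^{2} = 1$)
$S{\left(4,11 \right)} \frac{1}{\left(202 + d\right) \left(-124\right)} = \left(-6 + 11\right) \frac{1}{\left(202 + 1\right) \left(-124\right)} = 5 \cdot \frac{1}{203} \left(- \frac{1}{124}\right) = 5 \left(- \frac{1}{25172}\right) = - \frac{5}{25172}$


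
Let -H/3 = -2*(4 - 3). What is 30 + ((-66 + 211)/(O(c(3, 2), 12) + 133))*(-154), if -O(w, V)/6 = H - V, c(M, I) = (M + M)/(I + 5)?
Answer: -17260/169 ≈ -102.13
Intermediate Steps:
c(M, I) = 2*M/(5 + I) (c(M, I) = (2*M)/(5 + I) = 2*M/(5 + I))
H = 6 (H = -(-6)*(4 - 3) = -(-6) = -3*(-2) = 6)
O(w, V) = -36 + 6*V (O(w, V) = -6*(6 - V) = -36 + 6*V)
30 + ((-66 + 211)/(O(c(3, 2), 12) + 133))*(-154) = 30 + ((-66 + 211)/((-36 + 6*12) + 133))*(-154) = 30 + (145/((-36 + 72) + 133))*(-154) = 30 + (145/(36 + 133))*(-154) = 30 + (145/169)*(-154) = 30 - 22330/169 = -17260/169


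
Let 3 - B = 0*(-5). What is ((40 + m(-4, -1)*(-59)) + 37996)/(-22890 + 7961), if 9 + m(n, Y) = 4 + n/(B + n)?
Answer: -38095/14929 ≈ -2.5517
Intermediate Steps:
B = 3 (B = 3 - 0*(-5) = 3 - 1*0 = 3 + 0 = 3)
m(n, Y) = -5 + n/(3 + n) (m(n, Y) = -9 + (4 + n/(3 + n)) = -5 + n/(3 + n))
((40 + m(-4, -1)*(-59)) + 37996)/(-22890 + 7961) = ((40 + ((-15 - 4*(-4))/(3 - 4))*(-59)) + 37996)/(-22890 + 7961) = ((40 + ((-15 + 16)/(-1))*(-59)) + 37996)/(-14929) = ((40 - 1*1*(-59)) + 37996)*(-1/14929) = ((40 - 1*(-59)) + 37996)*(-1/14929) = ((40 + 59) + 37996)*(-1/14929) = (99 + 37996)*(-1/14929) = 38095*(-1/14929) = -38095/14929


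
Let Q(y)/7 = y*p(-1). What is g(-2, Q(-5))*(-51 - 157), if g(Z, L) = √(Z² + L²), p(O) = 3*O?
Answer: -208*√11029 ≈ -21844.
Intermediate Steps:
Q(y) = -21*y (Q(y) = 7*(y*(3*(-1))) = 7*(y*(-3)) = 7*(-3*y) = -21*y)
g(Z, L) = √(L² + Z²)
g(-2, Q(-5))*(-51 - 157) = √((-21*(-5))² + (-2)²)*(-51 - 157) = √(105² + 4)*(-208) = √(11025 + 4)*(-208) = √11029*(-208) = -208*√11029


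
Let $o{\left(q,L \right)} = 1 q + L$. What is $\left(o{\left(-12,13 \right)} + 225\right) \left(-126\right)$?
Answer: $-28476$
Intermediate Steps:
$o{\left(q,L \right)} = L + q$ ($o{\left(q,L \right)} = q + L = L + q$)
$\left(o{\left(-12,13 \right)} + 225\right) \left(-126\right) = \left(\left(13 - 12\right) + 225\right) \left(-126\right) = \left(1 + 225\right) \left(-126\right) = 226 \left(-126\right) = -28476$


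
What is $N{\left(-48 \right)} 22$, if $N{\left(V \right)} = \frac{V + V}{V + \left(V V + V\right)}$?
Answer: $- \frac{22}{23} \approx -0.95652$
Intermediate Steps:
$N{\left(V \right)} = \frac{2 V}{V^{2} + 2 V}$ ($N{\left(V \right)} = \frac{2 V}{V + \left(V^{2} + V\right)} = \frac{2 V}{V + \left(V + V^{2}\right)} = \frac{2 V}{V^{2} + 2 V}$)
$N{\left(-48 \right)} 22 = \frac{2}{2 - 48} \cdot 22 = \frac{2}{-46} \cdot 22 = 2 \left(- \frac{1}{46}\right) 22 = \left(- \frac{1}{23}\right) 22 = - \frac{22}{23}$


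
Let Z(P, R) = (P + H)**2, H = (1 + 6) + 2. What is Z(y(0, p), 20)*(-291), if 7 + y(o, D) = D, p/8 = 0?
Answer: -1164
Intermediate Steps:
p = 0 (p = 8*0 = 0)
H = 9 (H = 7 + 2 = 9)
y(o, D) = -7 + D
Z(P, R) = (9 + P)**2 (Z(P, R) = (P + 9)**2 = (9 + P)**2)
Z(y(0, p), 20)*(-291) = (9 + (-7 + 0))**2*(-291) = (9 - 7)**2*(-291) = 2**2*(-291) = 4*(-291) = -1164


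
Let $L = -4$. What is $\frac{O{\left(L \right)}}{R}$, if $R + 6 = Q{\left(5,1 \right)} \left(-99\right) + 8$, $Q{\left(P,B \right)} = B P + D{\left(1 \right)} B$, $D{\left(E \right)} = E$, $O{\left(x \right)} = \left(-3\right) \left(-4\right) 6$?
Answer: $- \frac{9}{74} \approx -0.12162$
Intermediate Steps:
$O{\left(x \right)} = 72$ ($O{\left(x \right)} = 12 \cdot 6 = 72$)
$Q{\left(P,B \right)} = B + B P$ ($Q{\left(P,B \right)} = B P + 1 B = B P + B = B + B P$)
$R = -592$ ($R = -6 + \left(1 \left(1 + 5\right) \left(-99\right) + 8\right) = -6 + \left(1 \cdot 6 \left(-99\right) + 8\right) = -6 + \left(6 \left(-99\right) + 8\right) = -6 + \left(-594 + 8\right) = -6 - 586 = -592$)
$\frac{O{\left(L \right)}}{R} = \frac{72}{-592} = 72 \left(- \frac{1}{592}\right) = - \frac{9}{74}$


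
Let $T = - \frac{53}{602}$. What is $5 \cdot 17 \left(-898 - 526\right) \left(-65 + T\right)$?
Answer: $\frac{2371355160}{301} \approx 7.8783 \cdot 10^{6}$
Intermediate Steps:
$T = - \frac{53}{602}$ ($T = \left(-53\right) \frac{1}{602} = - \frac{53}{602} \approx -0.08804$)
$5 \cdot 17 \left(-898 - 526\right) \left(-65 + T\right) = 5 \cdot 17 \left(-898 - 526\right) \left(-65 - \frac{53}{602}\right) = 85 \left(\left(-1424\right) \left(- \frac{39183}{602}\right)\right) = 85 \cdot \frac{27898296}{301} = \frac{2371355160}{301}$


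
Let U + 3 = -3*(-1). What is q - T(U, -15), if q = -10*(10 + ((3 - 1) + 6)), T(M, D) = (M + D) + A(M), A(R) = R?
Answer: -165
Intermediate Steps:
U = 0 (U = -3 - 3*(-1) = -3 + 3 = 0)
T(M, D) = D + 2*M (T(M, D) = (M + D) + M = (D + M) + M = D + 2*M)
q = -180 (q = -10*(10 + (2 + 6)) = -10*(10 + 8) = -10*18 = -180)
q - T(U, -15) = -180 - (-15 + 2*0) = -180 - (-15 + 0) = -180 - 1*(-15) = -180 + 15 = -165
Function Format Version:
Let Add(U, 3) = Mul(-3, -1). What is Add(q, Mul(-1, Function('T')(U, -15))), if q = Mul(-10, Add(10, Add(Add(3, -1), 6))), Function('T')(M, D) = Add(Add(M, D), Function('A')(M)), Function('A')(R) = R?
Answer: -165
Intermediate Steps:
U = 0 (U = Add(-3, Mul(-3, -1)) = Add(-3, 3) = 0)
Function('T')(M, D) = Add(D, Mul(2, M)) (Function('T')(M, D) = Add(Add(M, D), M) = Add(Add(D, M), M) = Add(D, Mul(2, M)))
q = -180 (q = Mul(-10, Add(10, Add(2, 6))) = Mul(-10, Add(10, 8)) = Mul(-10, 18) = -180)
Add(q, Mul(-1, Function('T')(U, -15))) = Add(-180, Mul(-1, Add(-15, Mul(2, 0)))) = Add(-180, Mul(-1, Add(-15, 0))) = Add(-180, Mul(-1, -15)) = Add(-180, 15) = -165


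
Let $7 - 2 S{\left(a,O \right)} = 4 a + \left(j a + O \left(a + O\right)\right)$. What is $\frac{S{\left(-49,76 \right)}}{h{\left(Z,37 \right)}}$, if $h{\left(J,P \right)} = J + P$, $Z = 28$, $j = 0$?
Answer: $- \frac{1849}{130} \approx -14.223$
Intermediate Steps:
$S{\left(a,O \right)} = \frac{7}{2} - 2 a - \frac{O \left(O + a\right)}{2}$ ($S{\left(a,O \right)} = \frac{7}{2} - \frac{4 a + \left(0 a + O \left(a + O\right)\right)}{2} = \frac{7}{2} - \frac{4 a + \left(0 + O \left(O + a\right)\right)}{2} = \frac{7}{2} - \frac{4 a + O \left(O + a\right)}{2} = \frac{7}{2} - \left(2 a + \frac{O \left(O + a\right)}{2}\right) = \frac{7}{2} - 2 a - \frac{O \left(O + a\right)}{2}$)
$\frac{S{\left(-49,76 \right)}}{h{\left(Z,37 \right)}} = \frac{\frac{7}{2} - -98 - \frac{76^{2}}{2} - 38 \left(-49\right)}{28 + 37} = \frac{\frac{7}{2} + 98 - 2888 + 1862}{65} = \left(\frac{7}{2} + 98 - 2888 + 1862\right) \frac{1}{65} = \left(- \frac{1849}{2}\right) \frac{1}{65} = - \frac{1849}{130}$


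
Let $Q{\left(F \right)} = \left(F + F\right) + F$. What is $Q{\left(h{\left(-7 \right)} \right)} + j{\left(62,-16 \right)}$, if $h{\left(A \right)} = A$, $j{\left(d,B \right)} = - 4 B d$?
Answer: $3947$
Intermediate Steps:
$j{\left(d,B \right)} = - 4 B d$
$Q{\left(F \right)} = 3 F$ ($Q{\left(F \right)} = 2 F + F = 3 F$)
$Q{\left(h{\left(-7 \right)} \right)} + j{\left(62,-16 \right)} = 3 \left(-7\right) - \left(-64\right) 62 = -21 + 3968 = 3947$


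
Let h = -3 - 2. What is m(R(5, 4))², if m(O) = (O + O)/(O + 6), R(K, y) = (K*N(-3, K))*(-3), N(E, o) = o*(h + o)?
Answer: 0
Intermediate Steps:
h = -5
N(E, o) = o*(-5 + o)
R(K, y) = -3*K²*(-5 + K) (R(K, y) = (K*(K*(-5 + K)))*(-3) = (K²*(-5 + K))*(-3) = -3*K²*(-5 + K))
m(O) = 2*O/(6 + O) (m(O) = (2*O)/(6 + O) = 2*O/(6 + O))
m(R(5, 4))² = (2*(3*5²*(5 - 1*5))/(6 + 3*5²*(5 - 1*5)))² = (2*(3*25*(5 - 5))/(6 + 3*25*(5 - 5)))² = (2*(3*25*0)/(6 + 3*25*0))² = (2*0/(6 + 0))² = (2*0/6)² = (2*0*(⅙))² = 0² = 0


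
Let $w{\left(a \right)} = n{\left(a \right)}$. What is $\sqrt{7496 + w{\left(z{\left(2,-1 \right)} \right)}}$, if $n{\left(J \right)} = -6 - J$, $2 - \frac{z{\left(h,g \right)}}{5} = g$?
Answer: $5 \sqrt{299} \approx 86.458$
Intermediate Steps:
$z{\left(h,g \right)} = 10 - 5 g$
$w{\left(a \right)} = -6 - a$
$\sqrt{7496 + w{\left(z{\left(2,-1 \right)} \right)}} = \sqrt{7496 - \left(16 + 5\right)} = \sqrt{7496 - 21} = \sqrt{7475} = 5 \sqrt{299}$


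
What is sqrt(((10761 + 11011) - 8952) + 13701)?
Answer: sqrt(26521) ≈ 162.85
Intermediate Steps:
sqrt(((10761 + 11011) - 8952) + 13701) = sqrt((21772 - 8952) + 13701) = sqrt(12820 + 13701) = sqrt(26521)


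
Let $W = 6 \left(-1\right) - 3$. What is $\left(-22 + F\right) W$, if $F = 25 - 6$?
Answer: $27$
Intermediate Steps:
$F = 19$
$W = -9$ ($W = -6 - 3 = -9$)
$\left(-22 + F\right) W = \left(-22 + 19\right) \left(-9\right) = \left(-3\right) \left(-9\right) = 27$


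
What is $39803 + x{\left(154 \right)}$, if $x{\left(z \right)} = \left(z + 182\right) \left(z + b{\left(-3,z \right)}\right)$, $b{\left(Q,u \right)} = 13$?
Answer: $95915$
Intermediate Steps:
$x{\left(z \right)} = \left(13 + z\right) \left(182 + z\right)$ ($x{\left(z \right)} = \left(z + 182\right) \left(z + 13\right) = \left(182 + z\right) \left(13 + z\right) = \left(13 + z\right) \left(182 + z\right)$)
$39803 + x{\left(154 \right)} = 39803 + \left(2366 + 154^{2} + 195 \cdot 154\right) = 39803 + \left(2366 + 23716 + 30030\right) = 39803 + 56112 = 95915$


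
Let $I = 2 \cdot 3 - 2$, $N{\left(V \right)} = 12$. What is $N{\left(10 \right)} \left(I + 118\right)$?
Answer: $1464$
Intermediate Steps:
$I = 4$ ($I = 6 - 2 = 4$)
$N{\left(10 \right)} \left(I + 118\right) = 12 \left(4 + 118\right) = 12 \cdot 122 = 1464$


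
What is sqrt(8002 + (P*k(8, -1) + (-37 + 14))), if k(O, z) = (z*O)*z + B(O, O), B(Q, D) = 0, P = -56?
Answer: sqrt(7531) ≈ 86.781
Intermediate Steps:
k(O, z) = O*z**2 (k(O, z) = (z*O)*z + 0 = (O*z)*z + 0 = O*z**2 + 0 = O*z**2)
sqrt(8002 + (P*k(8, -1) + (-37 + 14))) = sqrt(8002 + (-448*(-1)**2 + (-37 + 14))) = sqrt(8002 + (-448 - 23)) = sqrt(8002 - 471) = sqrt(7531)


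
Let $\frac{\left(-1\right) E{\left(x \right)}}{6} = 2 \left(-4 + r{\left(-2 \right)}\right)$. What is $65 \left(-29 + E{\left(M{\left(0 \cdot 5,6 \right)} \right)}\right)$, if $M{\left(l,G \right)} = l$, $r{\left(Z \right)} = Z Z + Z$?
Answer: $-325$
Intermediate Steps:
$r{\left(Z \right)} = Z + Z^{2}$ ($r{\left(Z \right)} = Z^{2} + Z = Z + Z^{2}$)
$E{\left(x \right)} = 24$ ($E{\left(x \right)} = - 6 \cdot 2 \left(-4 - 2 \left(1 - 2\right)\right) = - 6 \cdot 2 \left(-4 - -2\right) = - 6 \cdot 2 \left(-4 + 2\right) = - 6 \cdot 2 \left(-2\right) = \left(-6\right) \left(-4\right) = 24$)
$65 \left(-29 + E{\left(M{\left(0 \cdot 5,6 \right)} \right)}\right) = 65 \left(-29 + 24\right) = 65 \left(-5\right) = -325$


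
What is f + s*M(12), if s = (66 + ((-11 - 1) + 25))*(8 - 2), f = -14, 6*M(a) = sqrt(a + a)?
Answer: -14 + 158*sqrt(6) ≈ 373.02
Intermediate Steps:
M(a) = sqrt(2)*sqrt(a)/6 (M(a) = sqrt(a + a)/6 = sqrt(2*a)/6 = (sqrt(2)*sqrt(a))/6 = sqrt(2)*sqrt(a)/6)
s = 474 (s = (66 + (-12 + 25))*6 = (66 + 13)*6 = 79*6 = 474)
f + s*M(12) = -14 + 474*(sqrt(2)*sqrt(12)/6) = -14 + 474*(sqrt(2)*(2*sqrt(3))/6) = -14 + 474*(sqrt(6)/3) = -14 + 158*sqrt(6)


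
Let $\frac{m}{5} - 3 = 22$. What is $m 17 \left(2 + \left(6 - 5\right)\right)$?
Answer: $6375$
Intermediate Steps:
$m = 125$ ($m = 15 + 5 \cdot 22 = 15 + 110 = 125$)
$m 17 \left(2 + \left(6 - 5\right)\right) = 125 \cdot 17 \left(2 + \left(6 - 5\right)\right) = 2125 \left(2 + 1\right) = 2125 \cdot 3 = 6375$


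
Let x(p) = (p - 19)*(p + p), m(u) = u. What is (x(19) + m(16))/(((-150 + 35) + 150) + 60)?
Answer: 16/95 ≈ 0.16842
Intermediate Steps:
x(p) = 2*p*(-19 + p) (x(p) = (-19 + p)*(2*p) = 2*p*(-19 + p))
(x(19) + m(16))/(((-150 + 35) + 150) + 60) = (2*19*(-19 + 19) + 16)/(((-150 + 35) + 150) + 60) = (2*19*0 + 16)/((-115 + 150) + 60) = (0 + 16)/(35 + 60) = 16/95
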